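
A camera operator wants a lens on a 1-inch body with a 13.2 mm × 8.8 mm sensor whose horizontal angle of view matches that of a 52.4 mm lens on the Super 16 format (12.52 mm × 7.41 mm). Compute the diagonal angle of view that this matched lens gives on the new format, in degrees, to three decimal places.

Equal horizontal AOV ⇒ f₂ = f₁ · 13.2/12.52 = 52.4 × 1.05431 ≈ 55.2460 mm.
Sensor diagonal = √(13.2² + 8.8²) = √251.6800 ≈ 15.8644 mm.
Diagonal AOV on the new format = 2·arctan(15.8644 / (2 × 55.2460)) = 2·arctan(0.14358) ≈ 16.3414°.

16.341°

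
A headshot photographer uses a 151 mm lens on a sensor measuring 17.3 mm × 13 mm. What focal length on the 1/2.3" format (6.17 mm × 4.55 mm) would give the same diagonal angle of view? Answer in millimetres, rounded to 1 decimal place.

53.5 mm

Sensor diagonal = √(17.3² + 13²) = √468.2900 ≈ 21.6400 mm.
Sensor diagonal = √(6.17² + 4.55²) = √58.7714 ≈ 7.6663 mm.
Equal angle of view means equal diagonal/f ratio, so f₂ = f₁ · (diagonal₂/diagonal₁) = 151 × 7.6663/21.6400.
f₂ = 151 × 0.35426 ≈ 53.494 mm.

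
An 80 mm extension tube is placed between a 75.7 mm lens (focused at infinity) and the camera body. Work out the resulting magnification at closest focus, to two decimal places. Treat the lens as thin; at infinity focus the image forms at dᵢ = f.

The tube moves the image plane from f to f + e, so dᵢ = 75.7 + 80 = 155.7 mm. Focus is achieved when 1/f = 1/dₒ + 1/dᵢ, giving dₒ = 1/(1/f − 1/(f+e)).
Magnification m = dᵢ/dₒ = (f+e)·(1/f − 1/(f+e)) = e/f = 80/75.7 ≈ 1.0568.

1.06×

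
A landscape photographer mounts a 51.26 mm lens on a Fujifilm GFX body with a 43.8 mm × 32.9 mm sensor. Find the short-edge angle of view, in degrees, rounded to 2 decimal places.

35.58°

Angle of view α = 2·arctan(h/2f) with h = 32.9 mm and f = 51.26 mm.
h/2f = 0.32091; arctan(0.32091) ≈ 17.7921°, so α ≈ 35.5842°.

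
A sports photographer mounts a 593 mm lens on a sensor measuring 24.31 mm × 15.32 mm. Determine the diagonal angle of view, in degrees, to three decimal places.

2.776°

Sensor diagonal = √(24.31² + 15.32²) = √825.6785 ≈ 28.7346 mm.
Angle of view α = 2·arctan(d/2f) with d = 28.7346 mm and f = 593 mm.
d/2f = 0.02423; arctan(0.02423) ≈ 1.3879°, so α ≈ 2.7758°.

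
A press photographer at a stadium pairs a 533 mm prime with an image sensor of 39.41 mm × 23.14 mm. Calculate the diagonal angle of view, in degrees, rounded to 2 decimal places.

4.91°

Sensor diagonal = √(39.41² + 23.14²) = √2088.6077 ≈ 45.7013 mm.
Angle of view α = 2·arctan(d/2f) with d = 45.7013 mm and f = 533 mm.
d/2f = 0.04287; arctan(0.04287) ≈ 2.4549°, so α ≈ 4.9097°.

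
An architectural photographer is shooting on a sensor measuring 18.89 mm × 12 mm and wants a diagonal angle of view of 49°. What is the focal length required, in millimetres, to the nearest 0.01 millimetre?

24.55 mm

Sensor diagonal = √(18.89² + 12²) = √500.8321 ≈ 22.3793 mm.
From α = 2·arctan(d/2f) we get f = d / (2·tan(α/2)).
With d = 22.3793 mm and α/2 = 24.5°, tan(α/2) ≈ 0.45573, so f ≈ 22.3793 / 0.91145 ≈ 24.5534 mm.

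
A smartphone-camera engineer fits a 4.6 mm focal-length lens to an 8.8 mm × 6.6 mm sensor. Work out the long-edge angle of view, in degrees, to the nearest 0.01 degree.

Angle of view α = 2·arctan(w/2f) with w = 8.8 mm and f = 4.6 mm.
w/2f = 0.95652; arctan(0.95652) ≈ 43.7270°, so α ≈ 87.4539°.

87.45°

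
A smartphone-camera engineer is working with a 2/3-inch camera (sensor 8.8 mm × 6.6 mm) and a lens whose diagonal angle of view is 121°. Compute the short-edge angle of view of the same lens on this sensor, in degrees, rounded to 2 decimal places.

Sensor diagonal = √(8.8² + 6.6²) = √121.0000 ≈ 11.0000 mm.
From the diagonal AOV: f = 11.0000 / (2·tan(60.5°)) = 11.0000 / 3.53499 ≈ 3.1118 mm.
Short-edge AOV = 2·arctan(6.6 / (2 × 3.1118)) = 2·arctan(1.06050) ≈ 93.3635°.

93.36°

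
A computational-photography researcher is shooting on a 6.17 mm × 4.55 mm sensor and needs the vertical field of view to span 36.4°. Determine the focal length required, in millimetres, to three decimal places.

6.919 mm

From α = 2·arctan(h/2f) we get f = h / (2·tan(α/2)).
With h = 4.55 mm and α/2 = 18.2°, tan(α/2) ≈ 0.32878, so f ≈ 4.55 / 0.65757 ≈ 6.9195 mm.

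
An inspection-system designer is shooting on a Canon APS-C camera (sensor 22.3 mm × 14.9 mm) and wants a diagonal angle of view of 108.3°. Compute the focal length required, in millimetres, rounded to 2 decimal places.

Sensor diagonal = √(22.3² + 14.9²) = √719.3000 ≈ 26.8198 mm.
From α = 2·arctan(d/2f) we get f = d / (2·tan(α/2)).
With d = 26.8198 mm and α/2 = 54.15°, tan(α/2) ≈ 1.38399, so f ≈ 26.8198 / 2.76797 ≈ 9.6893 mm.

9.69 mm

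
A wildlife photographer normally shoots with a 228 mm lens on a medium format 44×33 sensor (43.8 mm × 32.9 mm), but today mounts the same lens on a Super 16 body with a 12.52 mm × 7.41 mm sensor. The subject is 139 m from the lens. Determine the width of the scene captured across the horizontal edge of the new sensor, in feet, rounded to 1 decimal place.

The focal length stays 228 mm; the relevant sensor dimension is now w = 12.52 mm. Object distance dₒ = 139 m = 139000 mm.
Thin-lens field width W = w·(dₒ − f)/f = 12.52 × (139000 − 228)/228 ≈ 7620.287 mm = 7620.287/304.8 ft = 25.0009 ft.

25.0 ft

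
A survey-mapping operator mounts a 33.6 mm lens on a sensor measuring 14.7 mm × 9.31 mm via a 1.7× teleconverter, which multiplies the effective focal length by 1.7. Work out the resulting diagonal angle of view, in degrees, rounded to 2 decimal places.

17.32°

Effective focal length f = 33.6 × 1.7 = 57.12 mm.
Sensor diagonal = √(14.7² + 9.31²) = √302.7661 ≈ 17.4002 mm.
α = 2·arctan(17.400 / (2 × 57.12)) = 2·arctan(0.15231) ≈ 17.3206°.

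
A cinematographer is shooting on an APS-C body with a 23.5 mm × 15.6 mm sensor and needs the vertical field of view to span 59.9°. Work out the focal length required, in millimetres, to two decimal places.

From α = 2·arctan(h/2f) we get f = h / (2·tan(α/2)).
With h = 15.6 mm and α/2 = 29.95°, tan(α/2) ≈ 0.57619, so f ≈ 15.6 / 1.15237 ≈ 13.5373 mm.

13.54 mm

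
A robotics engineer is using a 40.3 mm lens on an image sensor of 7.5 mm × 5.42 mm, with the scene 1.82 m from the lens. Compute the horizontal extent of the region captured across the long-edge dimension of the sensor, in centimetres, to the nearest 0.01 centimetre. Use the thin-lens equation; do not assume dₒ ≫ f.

dₒ: 1.82 m = 1820 mm.
Similar triangles through the lens centre give W/dₒ = w/dᵢ; with 1/f = 1/dₒ + 1/dᵢ this gives W = w·(dₒ − f)/f.
W = 7.5 mm × (1820 − 40.3) / 40.3 = 7.5 × 44.1613 ≈ 331.210 mm = 33.121 cm.

33.12 cm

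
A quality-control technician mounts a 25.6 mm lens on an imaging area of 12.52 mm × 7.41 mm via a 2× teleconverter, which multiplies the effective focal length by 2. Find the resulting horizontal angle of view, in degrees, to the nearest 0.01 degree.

13.94°

Effective focal length f = 25.6 × 2 = 51.2 mm.
α = 2·arctan(12.52 / (2 × 51.2)) = 2·arctan(0.12227) ≈ 13.9414°.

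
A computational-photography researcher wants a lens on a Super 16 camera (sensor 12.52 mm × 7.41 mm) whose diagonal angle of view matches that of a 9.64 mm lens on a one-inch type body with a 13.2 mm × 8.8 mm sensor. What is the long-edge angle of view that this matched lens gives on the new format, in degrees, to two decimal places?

Sensor diagonal = √(13.2² + 8.8²) = √251.6800 ≈ 15.8644 mm.
Sensor diagonal = √(12.52² + 7.41²) = √211.6585 ≈ 14.5485 mm.
Equal diagonal AOV ⇒ f₂ = f₁ · 14.5485/15.8644 = 9.64 × 0.91705 ≈ 8.8404 mm.
Long-edge AOV on the new format = 2·arctan(12.52 / (2 × 8.8404)) = 2·arctan(0.70812) ≈ 70.6058°.

70.61°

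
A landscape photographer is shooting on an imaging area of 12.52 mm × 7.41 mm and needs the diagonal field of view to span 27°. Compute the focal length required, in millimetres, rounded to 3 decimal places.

30.299 mm

Sensor diagonal = √(12.52² + 7.41²) = √211.6585 ≈ 14.5485 mm.
From α = 2·arctan(d/2f) we get f = d / (2·tan(α/2)).
With d = 14.5485 mm and α/2 = 13.5°, tan(α/2) ≈ 0.24008, so f ≈ 14.5485 / 0.48016 ≈ 30.2994 mm.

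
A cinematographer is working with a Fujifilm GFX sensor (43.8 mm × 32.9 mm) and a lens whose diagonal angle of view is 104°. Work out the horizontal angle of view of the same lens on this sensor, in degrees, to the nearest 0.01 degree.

Sensor diagonal = √(43.8² + 32.9²) = √3000.8500 ≈ 54.7800 mm.
From the diagonal AOV: f = 54.7800 / (2·tan(52°)) = 54.7800 / 2.55988 ≈ 21.3994 mm.
Horizontal AOV = 2·arctan(43.8 / (2 × 21.3994)) = 2·arctan(1.02339) ≈ 91.3247°.

91.32°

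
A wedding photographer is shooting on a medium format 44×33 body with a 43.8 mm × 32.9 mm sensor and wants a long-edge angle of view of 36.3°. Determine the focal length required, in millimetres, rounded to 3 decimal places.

66.806 mm

From α = 2·arctan(w/2f) we get f = w / (2·tan(α/2)).
With w = 43.8 mm and α/2 = 18.15°, tan(α/2) ≈ 0.32782, so f ≈ 43.8 / 0.65563 ≈ 66.8057 mm.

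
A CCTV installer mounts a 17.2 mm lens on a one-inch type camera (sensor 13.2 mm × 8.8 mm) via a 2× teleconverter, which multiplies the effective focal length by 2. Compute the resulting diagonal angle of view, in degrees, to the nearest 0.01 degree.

Effective focal length f = 17.2 × 2 = 34.4 mm.
Sensor diagonal = √(13.2² + 8.8²) = √251.6800 ≈ 15.8644 mm.
α = 2·arctan(15.864 / (2 × 34.4)) = 2·arctan(0.23059) ≈ 25.9695°.

25.97°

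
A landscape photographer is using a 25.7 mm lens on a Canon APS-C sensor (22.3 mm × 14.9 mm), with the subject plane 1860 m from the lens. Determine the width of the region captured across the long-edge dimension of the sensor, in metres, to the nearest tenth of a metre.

1613.9 m

dₒ: 1860 m = 1.86e+06 mm.
Similar triangles through the lens centre give W/dₒ = w/dᵢ; with 1/f = 1/dₒ + 1/dᵢ this gives W = w·(dₒ − f)/f.
W = 22.3 mm × (1.86e+06 − 25.7) / 25.7 = 22.3 × 72372.5409 ≈ 1613907.661 mm = 1613.91 m.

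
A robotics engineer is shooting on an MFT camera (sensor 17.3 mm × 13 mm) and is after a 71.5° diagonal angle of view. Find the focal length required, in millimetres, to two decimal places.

15.03 mm

Sensor diagonal = √(17.3² + 13²) = √468.2900 ≈ 21.6400 mm.
From α = 2·arctan(d/2f) we get f = d / (2·tan(α/2)).
With d = 21.6400 mm and α/2 = 35.75°, tan(α/2) ≈ 0.71990, so f ≈ 21.6400 / 1.43979 ≈ 15.0299 mm.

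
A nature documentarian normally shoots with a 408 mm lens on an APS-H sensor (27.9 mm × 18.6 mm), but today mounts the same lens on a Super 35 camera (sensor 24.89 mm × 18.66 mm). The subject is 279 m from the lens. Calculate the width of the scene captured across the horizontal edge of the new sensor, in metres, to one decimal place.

The focal length stays 408 mm; the relevant sensor dimension is now w = 24.89 mm. Object distance dₒ = 279 m = 279000 mm.
Thin-lens field width W = w·(dₒ − f)/f = 24.89 × (279000 − 408)/408 ≈ 16995.478 mm = 16.9955 m.

17.0 m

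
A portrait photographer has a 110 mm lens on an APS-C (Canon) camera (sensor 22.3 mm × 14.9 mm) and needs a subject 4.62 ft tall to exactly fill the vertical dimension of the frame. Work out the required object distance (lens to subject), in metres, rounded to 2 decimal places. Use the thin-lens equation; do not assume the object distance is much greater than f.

10.51 m

W: 4.62 ft × 304.8 mm/ft = 1408.18 mm.
Magnification m = h/W = dᵢ/dₒ; combined with 1/f = 1/dₒ + 1/dᵢ this gives dₒ = f·(1 + W/h).
dₒ = 110 mm × (1 + 1408.18/14.9) = 110 × 95.5085 ≈ 10505.930 mm = 10.5059 m.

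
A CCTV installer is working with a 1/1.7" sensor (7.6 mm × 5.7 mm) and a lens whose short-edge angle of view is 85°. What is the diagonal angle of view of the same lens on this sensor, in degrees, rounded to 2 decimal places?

113.57°

From the short-edge AOV: f = 5.7 / (2·tan(42.5°)) = 5.7 / 1.83266 ≈ 3.1102 mm.
Sensor diagonal = √(7.6² + 5.7²) = √90.2500 ≈ 9.5000 mm.
Diagonal AOV = 2·arctan(9.5000 / (2 × 3.1102)) = 2·arctan(1.52722) ≈ 113.5676°.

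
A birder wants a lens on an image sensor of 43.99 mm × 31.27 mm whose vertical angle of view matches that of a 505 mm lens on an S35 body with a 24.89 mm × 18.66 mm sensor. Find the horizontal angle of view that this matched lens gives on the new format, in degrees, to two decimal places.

Equal vertical AOV ⇒ f₂ = f₁ · 31.27/18.66 = 505 × 1.67578 ≈ 846.2674 mm.
Horizontal AOV on the new format = 2·arctan(43.99 / (2 × 846.2674)) = 2·arctan(0.02599) ≈ 2.9776°.

2.98°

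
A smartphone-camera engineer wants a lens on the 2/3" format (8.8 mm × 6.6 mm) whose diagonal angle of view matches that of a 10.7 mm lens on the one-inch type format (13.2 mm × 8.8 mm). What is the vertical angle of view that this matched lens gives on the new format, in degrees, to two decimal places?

Sensor diagonal = √(13.2² + 8.8²) = √251.6800 ≈ 15.8644 mm.
Sensor diagonal = √(8.8² + 6.6²) = √121.0000 ≈ 11.0000 mm.
Equal diagonal AOV ⇒ f₂ = f₁ · 11.0000/15.8644 = 10.7 × 0.69338 ≈ 7.4191 mm.
Vertical AOV on the new format = 2·arctan(6.6 / (2 × 7.4191)) = 2·arctan(0.44480) ≈ 47.9587°.

47.96°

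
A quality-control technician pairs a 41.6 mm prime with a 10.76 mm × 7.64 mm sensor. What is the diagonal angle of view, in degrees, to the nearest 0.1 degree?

18.0°

Sensor diagonal = √(10.76² + 7.64²) = √174.1472 ≈ 13.1965 mm.
Angle of view α = 2·arctan(d/2f) with d = 13.1965 mm and f = 41.6 mm.
d/2f = 0.15861; arctan(0.15861) ≈ 9.0127°, so α ≈ 18.0254°.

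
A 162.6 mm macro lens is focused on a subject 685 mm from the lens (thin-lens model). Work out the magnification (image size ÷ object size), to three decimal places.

Thin lens: 1/f = 1/dₒ + 1/dᵢ → 1/dᵢ = 1/162.6 − 1/685 = 0.0046902 mm⁻¹, so dᵢ ≈ 213.2102 mm.
Magnification m = dᵢ/dₒ = 213.2102/685 ≈ 0.31126.

0.311×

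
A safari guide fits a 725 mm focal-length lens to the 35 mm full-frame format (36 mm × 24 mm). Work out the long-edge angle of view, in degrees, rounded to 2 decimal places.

2.84°

Angle of view α = 2·arctan(w/2f) with w = 36 mm and f = 725 mm.
w/2f = 0.02483; arctan(0.02483) ≈ 1.4222°, so α ≈ 2.8444°.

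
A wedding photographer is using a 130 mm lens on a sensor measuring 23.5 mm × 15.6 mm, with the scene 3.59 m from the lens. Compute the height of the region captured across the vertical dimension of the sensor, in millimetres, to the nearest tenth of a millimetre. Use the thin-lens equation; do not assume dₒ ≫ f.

dₒ: 3.59 m = 3590 mm.
Similar triangles through the lens centre give W/dₒ = h/dᵢ; with 1/f = 1/dₒ + 1/dᵢ this gives W = h·(dₒ − f)/f.
W = 15.6 mm × (3590 − 130) / 130 = 15.6 × 26.6154 ≈ 415.200 mm.

415.2 mm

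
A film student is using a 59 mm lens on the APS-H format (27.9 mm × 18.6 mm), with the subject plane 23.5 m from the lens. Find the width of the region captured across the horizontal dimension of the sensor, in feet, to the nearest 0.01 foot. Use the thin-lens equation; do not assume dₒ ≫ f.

dₒ: 23.5 m = 23500 mm.
Similar triangles through the lens centre give W/dₒ = w/dᵢ; with 1/f = 1/dₒ + 1/dᵢ this gives W = w·(dₒ − f)/f.
W = 27.9 mm × (23500 − 59) / 59 = 27.9 × 397.3051 ≈ 11084.812 mm = 11084.812/304.8 ft = 36.3675 ft.

36.37 ft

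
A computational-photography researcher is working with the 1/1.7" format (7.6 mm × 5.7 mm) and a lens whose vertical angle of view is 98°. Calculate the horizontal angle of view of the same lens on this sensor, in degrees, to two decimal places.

From the vertical AOV: f = 5.7 / (2·tan(49°)) = 5.7 / 2.30074 ≈ 2.4775 mm.
Horizontal AOV = 2·arctan(7.6 / (2 × 2.4775)) = 2·arctan(1.53382) ≈ 113.7941°.

113.79°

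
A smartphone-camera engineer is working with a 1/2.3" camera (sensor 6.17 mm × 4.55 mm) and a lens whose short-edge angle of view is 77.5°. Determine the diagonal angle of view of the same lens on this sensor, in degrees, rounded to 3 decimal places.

From the short-edge AOV: f = 4.55 / (2·tan(38.75°)) = 4.55 / 1.60517 ≈ 2.8346 mm.
Sensor diagonal = √(6.17² + 4.55²) = √58.7714 ≈ 7.6663 mm.
Diagonal AOV = 2·arctan(7.6663 / (2 × 2.8346)) = 2·arctan(1.35227) ≈ 107.0342°.

107.034°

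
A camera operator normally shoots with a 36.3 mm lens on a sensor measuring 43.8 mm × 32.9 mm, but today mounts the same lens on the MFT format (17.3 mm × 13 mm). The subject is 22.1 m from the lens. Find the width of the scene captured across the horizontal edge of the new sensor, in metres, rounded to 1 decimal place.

10.5 m

The focal length stays 36.3 mm; the relevant sensor dimension is now w = 17.3 mm. Object distance dₒ = 22.1 m = 22100 mm.
Thin-lens field width W = w·(dₒ − f)/f = 17.3 × (22100 − 36.3)/36.3 ≈ 10515.207 mm = 10.5152 m.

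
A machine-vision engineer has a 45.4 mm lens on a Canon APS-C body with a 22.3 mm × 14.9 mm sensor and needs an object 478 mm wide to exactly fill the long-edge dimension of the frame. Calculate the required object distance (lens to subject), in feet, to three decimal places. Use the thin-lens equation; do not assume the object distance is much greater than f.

Magnification m = w/W = dᵢ/dₒ; combined with 1/f = 1/dₒ + 1/dᵢ this gives dₒ = f·(1 + W/w).
dₒ = 45.4 mm × (1 + 478/22.3) = 45.4 × 22.4350 ≈ 1018.548 mm = 1018.548/304.8 ft = 3.34169 ft.

3.342 ft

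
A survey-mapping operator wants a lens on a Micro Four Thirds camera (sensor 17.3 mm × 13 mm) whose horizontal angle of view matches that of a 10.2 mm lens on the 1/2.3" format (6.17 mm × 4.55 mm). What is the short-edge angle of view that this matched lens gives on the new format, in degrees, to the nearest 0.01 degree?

Equal horizontal AOV ⇒ f₂ = f₁ · 17.3/6.17 = 10.2 × 2.80389 ≈ 28.5997 mm.
Short-edge AOV on the new format = 2·arctan(13 / (2 × 28.5997)) = 2·arctan(0.22728) ≈ 25.6088°.

25.61°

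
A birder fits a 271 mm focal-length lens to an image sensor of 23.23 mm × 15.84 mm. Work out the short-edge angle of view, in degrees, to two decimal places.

Angle of view α = 2·arctan(h/2f) with h = 15.84 mm and f = 271 mm.
h/2f = 0.02923; arctan(0.02923) ≈ 1.6740°, so α ≈ 3.3480°.

3.35°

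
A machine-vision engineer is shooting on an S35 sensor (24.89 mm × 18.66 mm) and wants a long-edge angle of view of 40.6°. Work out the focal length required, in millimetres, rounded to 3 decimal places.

33.643 mm

From α = 2·arctan(w/2f) we get f = w / (2·tan(α/2)).
With w = 24.89 mm and α/2 = 20.3°, tan(α/2) ≈ 0.36991, so f ≈ 24.89 / 0.73982 ≈ 33.6432 mm.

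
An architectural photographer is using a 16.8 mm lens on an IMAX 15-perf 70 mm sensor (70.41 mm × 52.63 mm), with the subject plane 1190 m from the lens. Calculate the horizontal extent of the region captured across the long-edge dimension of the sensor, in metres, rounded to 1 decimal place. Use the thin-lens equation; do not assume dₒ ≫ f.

4987.3 m

dₒ: 1190 m = 1.19e+06 mm.
Similar triangles through the lens centre give W/dₒ = w/dᵢ; with 1/f = 1/dₒ + 1/dᵢ this gives W = w·(dₒ − f)/f.
W = 70.41 mm × (1.19e+06 − 16.8) / 16.8 = 70.41 × 70832.3333 ≈ 4987304.590 mm = 4987.3 m.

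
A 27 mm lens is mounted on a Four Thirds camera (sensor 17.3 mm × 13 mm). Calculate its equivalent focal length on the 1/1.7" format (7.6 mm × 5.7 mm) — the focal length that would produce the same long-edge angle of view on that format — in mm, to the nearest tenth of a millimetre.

11.9 mm

Equal angle of view means equal width/f ratio, so f₂ = f₁ · (width₂/width₁) = 27 × 7.6/17.3.
f₂ = 27 × 0.43931 ≈ 11.861 mm.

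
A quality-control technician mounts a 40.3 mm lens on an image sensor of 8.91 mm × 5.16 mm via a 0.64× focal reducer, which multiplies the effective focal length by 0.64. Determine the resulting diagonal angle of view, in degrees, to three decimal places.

22.576°

Effective focal length f = 40.3 × 0.64 = 25.792 mm.
Sensor diagonal = √(8.91² + 5.16²) = √106.0137 ≈ 10.2963 mm.
α = 2·arctan(10.296 / (2 × 25.792)) = 2·arctan(0.19960) ≈ 22.5761°.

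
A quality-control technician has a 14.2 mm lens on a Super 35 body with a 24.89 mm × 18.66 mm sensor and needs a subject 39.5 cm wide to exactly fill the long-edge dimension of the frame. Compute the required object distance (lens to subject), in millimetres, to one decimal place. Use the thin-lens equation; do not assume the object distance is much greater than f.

W: 39.5 cm = 395 mm.
Magnification m = w/W = dᵢ/dₒ; combined with 1/f = 1/dₒ + 1/dᵢ this gives dₒ = f·(1 + W/w).
dₒ = 14.2 mm × (1 + 395/24.89) = 14.2 × 16.8698 ≈ 239.552 mm.

239.6 mm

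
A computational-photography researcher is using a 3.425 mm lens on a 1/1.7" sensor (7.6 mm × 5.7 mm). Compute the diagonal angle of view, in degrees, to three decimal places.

Sensor diagonal = √(7.6² + 5.7²) = √90.2500 ≈ 9.5000 mm.
Angle of view α = 2·arctan(d/2f) with d = 9.5000 mm and f = 3.425 mm.
d/2f = 1.38686; arctan(1.38686) ≈ 54.2064°, so α ≈ 108.4128°.

108.413°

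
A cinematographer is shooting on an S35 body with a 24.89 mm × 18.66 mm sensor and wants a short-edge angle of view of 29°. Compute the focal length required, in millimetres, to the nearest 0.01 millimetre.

From α = 2·arctan(h/2f) we get f = h / (2·tan(α/2)).
With h = 18.66 mm and α/2 = 14.5°, tan(α/2) ≈ 0.25862, so f ≈ 18.66 / 0.51724 ≈ 36.0764 mm.

36.08 mm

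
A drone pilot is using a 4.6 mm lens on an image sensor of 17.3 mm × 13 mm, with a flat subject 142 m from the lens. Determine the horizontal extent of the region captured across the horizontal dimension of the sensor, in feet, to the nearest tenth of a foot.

dₒ: 142 m = 142000 mm.
Similar triangles through the lens centre give W/dₒ = w/dᵢ; with 1/f = 1/dₒ + 1/dᵢ this gives W = w·(dₒ − f)/f.
W = 17.3 mm × (142000 − 4.6) / 4.6 = 17.3 × 30868.5652 ≈ 534026.178 mm = 534026.178/304.8 ft = 1752.05 ft.

1752.1 ft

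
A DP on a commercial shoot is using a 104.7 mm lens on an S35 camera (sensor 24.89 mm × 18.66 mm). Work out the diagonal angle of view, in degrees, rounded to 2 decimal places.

Sensor diagonal = √(24.89² + 18.66²) = √967.7077 ≈ 31.1080 mm.
Angle of view α = 2·arctan(d/2f) with d = 31.1080 mm and f = 104.7 mm.
d/2f = 0.14856; arctan(0.14856) ≈ 8.4499°, so α ≈ 16.8999°.

16.90°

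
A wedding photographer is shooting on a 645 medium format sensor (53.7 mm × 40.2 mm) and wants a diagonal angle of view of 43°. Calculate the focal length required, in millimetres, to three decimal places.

85.146 mm

Sensor diagonal = √(53.7² + 40.2²) = √4499.7300 ≈ 67.0800 mm.
From α = 2·arctan(d/2f) we get f = d / (2·tan(α/2)).
With d = 67.0800 mm and α/2 = 21.5°, tan(α/2) ≈ 0.39391, so f ≈ 67.0800 / 0.78782 ≈ 85.1463 mm.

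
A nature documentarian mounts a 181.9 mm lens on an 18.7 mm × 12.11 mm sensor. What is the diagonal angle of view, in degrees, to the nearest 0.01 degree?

7.01°

Sensor diagonal = √(18.7² + 12.11²) = √496.3421 ≈ 22.2787 mm.
Angle of view α = 2·arctan(d/2f) with d = 22.2787 mm and f = 181.9 mm.
d/2f = 0.06124; arctan(0.06124) ≈ 3.5044°, so α ≈ 7.0087°.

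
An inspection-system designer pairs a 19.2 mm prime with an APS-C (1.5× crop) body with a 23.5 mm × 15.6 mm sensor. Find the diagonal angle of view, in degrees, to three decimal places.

Sensor diagonal = √(23.5² + 15.6²) = √795.6100 ≈ 28.2066 mm.
Angle of view α = 2·arctan(d/2f) with d = 28.2066 mm and f = 19.2 mm.
d/2f = 0.73455; arctan(0.73455) ≈ 36.2990°, so α ≈ 72.5980°.

72.598°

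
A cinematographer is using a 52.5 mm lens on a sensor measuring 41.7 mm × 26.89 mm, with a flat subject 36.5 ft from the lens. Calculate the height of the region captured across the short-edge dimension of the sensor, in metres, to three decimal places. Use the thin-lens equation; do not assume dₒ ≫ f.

5.671 m

dₒ: 36.5 ft × 304.8 mm/ft = 11125.20 mm.
Similar triangles through the lens centre give W/dₒ = h/dᵢ; with 1/f = 1/dₒ + 1/dᵢ this gives W = h·(dₒ − f)/f.
W = 26.89 mm × (11125.2 − 52.5) / 52.5 = 26.89 × 210.9086 ≈ 5671.331 mm = 5.67133 m.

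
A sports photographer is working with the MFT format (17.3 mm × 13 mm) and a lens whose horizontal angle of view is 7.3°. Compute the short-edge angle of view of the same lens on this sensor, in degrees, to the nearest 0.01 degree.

From the horizontal AOV: f = 17.3 / (2·tan(3.65°)) = 17.3 / 0.12758 ≈ 135.5994 mm.
Short-edge AOV = 2·arctan(13 / (2 × 135.5994)) = 2·arctan(0.04794) ≈ 5.4888°.

5.49°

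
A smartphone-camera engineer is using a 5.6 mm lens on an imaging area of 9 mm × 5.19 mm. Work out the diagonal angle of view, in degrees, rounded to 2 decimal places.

Sensor diagonal = √(9² + 5.19²) = √107.9361 ≈ 10.3892 mm.
Angle of view α = 2·arctan(d/2f) with d = 10.3892 mm and f = 5.6 mm.
d/2f = 0.92761; arctan(0.92761) ≈ 42.8493°, so α ≈ 85.6986°.

85.70°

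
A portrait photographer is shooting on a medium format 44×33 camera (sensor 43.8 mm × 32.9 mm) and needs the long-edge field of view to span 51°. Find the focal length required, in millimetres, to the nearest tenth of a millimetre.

From α = 2·arctan(w/2f) we get f = w / (2·tan(α/2)).
With w = 43.8 mm and α/2 = 25.5°, tan(α/2) ≈ 0.47698, so f ≈ 43.8 / 0.95395 ≈ 45.9143 mm.

45.9 mm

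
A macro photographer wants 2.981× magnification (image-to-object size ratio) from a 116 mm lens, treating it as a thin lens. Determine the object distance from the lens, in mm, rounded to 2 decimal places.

With m = dᵢ/dₒ and 1/f = 1/dₒ + 1/dᵢ, substituting dᵢ = m·dₒ gives 1/f = (1 + 1/m)/dₒ, hence dₒ = f·(1 + 1/m).
dₒ = 116 × (1 + 1/2.981) = 116 × 1.33546 ≈ 154.913 mm.

154.91 mm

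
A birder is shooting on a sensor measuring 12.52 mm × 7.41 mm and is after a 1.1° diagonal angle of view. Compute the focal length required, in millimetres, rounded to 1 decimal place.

Sensor diagonal = √(12.52² + 7.41²) = √211.6585 ≈ 14.5485 mm.
From α = 2·arctan(d/2f) we get f = d / (2·tan(α/2)).
With d = 14.5485 mm and α/2 = 0.55°, tan(α/2) ≈ 0.00960, so f ≈ 14.5485 / 0.01920 ≈ 757.7649 mm.

757.8 mm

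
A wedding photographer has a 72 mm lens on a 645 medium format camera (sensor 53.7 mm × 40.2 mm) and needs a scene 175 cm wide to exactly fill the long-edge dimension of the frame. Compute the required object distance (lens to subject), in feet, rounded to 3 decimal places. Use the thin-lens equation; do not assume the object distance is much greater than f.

7.934 ft

W: 175 cm = 1750 mm.
Magnification m = w/W = dᵢ/dₒ; combined with 1/f = 1/dₒ + 1/dᵢ this gives dₒ = f·(1 + W/w).
dₒ = 72 mm × (1 + 1750/53.7) = 72 × 33.5885 ≈ 2418.369 mm = 2418.369/304.8 ft = 7.93428 ft.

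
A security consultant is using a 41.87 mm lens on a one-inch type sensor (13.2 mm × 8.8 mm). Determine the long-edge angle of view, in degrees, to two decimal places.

17.92°

Angle of view α = 2·arctan(w/2f) with w = 13.2 mm and f = 41.87 mm.
w/2f = 0.15763; arctan(0.15763) ≈ 8.9579°, so α ≈ 17.9157°.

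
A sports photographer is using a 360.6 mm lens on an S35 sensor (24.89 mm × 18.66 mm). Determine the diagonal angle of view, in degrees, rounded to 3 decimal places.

4.940°

Sensor diagonal = √(24.89² + 18.66²) = √967.7077 ≈ 31.1080 mm.
Angle of view α = 2·arctan(d/2f) with d = 31.1080 mm and f = 360.6 mm.
d/2f = 0.04313; arctan(0.04313) ≈ 2.4698°, so α ≈ 4.9397°.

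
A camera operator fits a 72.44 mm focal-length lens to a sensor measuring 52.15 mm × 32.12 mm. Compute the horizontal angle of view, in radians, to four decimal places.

0.6910 rad

Angle of view α = 2·arctan(w/2f) with w = 52.15 mm and f = 72.44 mm.
w/2f = 0.35995; arctan(0.35995) ≈ 0.3455 rad, so α ≈ 0.6910 rad.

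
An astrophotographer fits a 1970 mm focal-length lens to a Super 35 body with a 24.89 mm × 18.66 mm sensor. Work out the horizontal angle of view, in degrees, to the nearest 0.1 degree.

Angle of view α = 2·arctan(w/2f) with w = 24.89 mm and f = 1970 mm.
w/2f = 0.00632; arctan(0.00632) ≈ 0.3619°, so α ≈ 0.7239°.

0.7°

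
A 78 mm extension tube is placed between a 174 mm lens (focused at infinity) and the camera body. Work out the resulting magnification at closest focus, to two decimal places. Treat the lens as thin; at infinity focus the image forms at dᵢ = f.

The tube moves the image plane from f to f + e, so dᵢ = 174 + 78 = 252 mm. Focus is achieved when 1/f = 1/dₒ + 1/dᵢ, giving dₒ = 1/(1/f − 1/(f+e)).
Magnification m = dᵢ/dₒ = (f+e)·(1/f − 1/(f+e)) = e/f = 78/174 ≈ 0.4483.

0.45×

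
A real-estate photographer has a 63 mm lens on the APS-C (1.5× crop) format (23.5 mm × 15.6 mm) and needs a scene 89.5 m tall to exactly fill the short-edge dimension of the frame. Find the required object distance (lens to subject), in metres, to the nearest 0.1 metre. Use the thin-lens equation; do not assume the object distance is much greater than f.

361.5 m

W: 89.5 m = 89500 mm.
Magnification m = h/W = dᵢ/dₒ; combined with 1/f = 1/dₒ + 1/dᵢ this gives dₒ = f·(1 + W/h).
dₒ = 63 mm × (1 + 89500/15.6) = 63 × 5738.1795 ≈ 361505.308 mm = 361.505 m.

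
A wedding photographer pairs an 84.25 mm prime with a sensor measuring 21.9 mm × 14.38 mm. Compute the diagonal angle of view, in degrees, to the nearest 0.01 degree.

17.68°

Sensor diagonal = √(21.9² + 14.38²) = √686.3944 ≈ 26.1991 mm.
Angle of view α = 2·arctan(d/2f) with d = 26.1991 mm and f = 84.25 mm.
d/2f = 0.15548; arctan(0.15548) ≈ 8.8378°, so α ≈ 17.6757°.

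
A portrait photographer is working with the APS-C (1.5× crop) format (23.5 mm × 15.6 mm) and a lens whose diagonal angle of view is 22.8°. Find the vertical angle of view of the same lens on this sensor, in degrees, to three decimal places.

Sensor diagonal = √(23.5² + 15.6²) = √795.6100 ≈ 28.2066 mm.
From the diagonal AOV: f = 28.2066 / (2·tan(11.4°)) = 28.2066 / 0.40327 ≈ 69.9445 mm.
Vertical AOV = 2·arctan(15.6 / (2 × 69.9445)) = 2·arctan(0.11152) ≈ 12.7263°.

12.726°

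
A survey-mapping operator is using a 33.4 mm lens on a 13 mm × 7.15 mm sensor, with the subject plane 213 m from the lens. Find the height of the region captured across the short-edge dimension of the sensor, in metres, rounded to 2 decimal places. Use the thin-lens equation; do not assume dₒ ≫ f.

dₒ: 213 m = 213000 mm.
Similar triangles through the lens centre give W/dₒ = h/dᵢ; with 1/f = 1/dₒ + 1/dᵢ this gives W = h·(dₒ − f)/f.
W = 7.15 mm × (213000 − 33.4) / 33.4 = 7.15 × 6376.2455 ≈ 45590.155 mm = 45.5902 m.

45.59 m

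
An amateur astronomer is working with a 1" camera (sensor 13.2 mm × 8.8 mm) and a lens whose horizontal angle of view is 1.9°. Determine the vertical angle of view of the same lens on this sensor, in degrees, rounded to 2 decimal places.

1.27°

From the horizontal AOV: f = 13.2 / (2·tan(0.95°)) = 13.2 / 0.03316 ≈ 398.0184 mm.
Vertical AOV = 2·arctan(8.8 / (2 × 398.0184)) = 2·arctan(0.01105) ≈ 1.2667°.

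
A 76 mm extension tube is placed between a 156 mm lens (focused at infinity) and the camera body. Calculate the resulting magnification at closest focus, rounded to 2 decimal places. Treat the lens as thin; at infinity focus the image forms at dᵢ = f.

The tube moves the image plane from f to f + e, so dᵢ = 156 + 76 = 232 mm. Focus is achieved when 1/f = 1/dₒ + 1/dᵢ, giving dₒ = 1/(1/f − 1/(f+e)).
Magnification m = dᵢ/dₒ = (f+e)·(1/f − 1/(f+e)) = e/f = 76/156 ≈ 0.4872.

0.49×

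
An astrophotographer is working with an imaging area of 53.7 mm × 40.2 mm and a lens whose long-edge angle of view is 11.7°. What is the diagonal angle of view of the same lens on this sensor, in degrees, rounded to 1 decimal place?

From the long-edge AOV: f = 53.7 / (2·tan(5.85°)) = 53.7 / 0.20492 ≈ 262.0585 mm.
Sensor diagonal = √(53.7² + 40.2²) = √4499.7300 ≈ 67.0800 mm.
Diagonal AOV = 2·arctan(67.0800 / (2 × 262.0585)) = 2·arctan(0.12799) ≈ 14.5869°.

14.6°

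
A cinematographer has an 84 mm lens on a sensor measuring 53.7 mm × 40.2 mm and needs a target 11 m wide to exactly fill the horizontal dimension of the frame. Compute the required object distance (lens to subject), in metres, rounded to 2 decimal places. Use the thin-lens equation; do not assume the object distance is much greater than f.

W: 11 m = 11000 mm.
Magnification m = w/W = dᵢ/dₒ; combined with 1/f = 1/dₒ + 1/dᵢ this gives dₒ = f·(1 + W/w).
dₒ = 84 mm × (1 + 11000/53.7) = 84 × 205.8417 ≈ 17290.704 mm = 17.2907 m.

17.29 m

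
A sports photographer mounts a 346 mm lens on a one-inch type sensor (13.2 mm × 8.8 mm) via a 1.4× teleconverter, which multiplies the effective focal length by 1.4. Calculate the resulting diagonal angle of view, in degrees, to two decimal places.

Effective focal length f = 346 × 1.4 = 484.4 mm.
Sensor diagonal = √(13.2² + 8.8²) = √251.6800 ≈ 15.8644 mm.
α = 2·arctan(15.864 / (2 × 484.4)) = 2·arctan(0.01638) ≈ 1.8763°.

1.88°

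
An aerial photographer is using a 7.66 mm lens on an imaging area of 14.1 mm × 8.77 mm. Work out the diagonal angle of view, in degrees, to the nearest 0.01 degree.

94.61°

Sensor diagonal = √(14.1² + 8.77²) = √275.7229 ≈ 16.6049 mm.
Angle of view α = 2·arctan(d/2f) with d = 16.6049 mm and f = 7.66 mm.
d/2f = 1.08387; arctan(1.08387) ≈ 47.3048°, so α ≈ 94.6096°.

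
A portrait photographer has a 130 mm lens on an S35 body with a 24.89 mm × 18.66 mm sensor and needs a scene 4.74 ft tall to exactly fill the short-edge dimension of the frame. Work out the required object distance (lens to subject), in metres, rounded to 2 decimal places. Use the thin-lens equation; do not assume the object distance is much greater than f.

W: 4.74 ft × 304.8 mm/ft = 1444.75 mm.
Magnification m = h/W = dᵢ/dₒ; combined with 1/f = 1/dₒ + 1/dᵢ this gives dₒ = f·(1 + W/h).
dₒ = 130 mm × (1 + 1444.75/18.66) = 130 × 78.4251 ≈ 10195.260 mm = 10.1953 m.

10.20 m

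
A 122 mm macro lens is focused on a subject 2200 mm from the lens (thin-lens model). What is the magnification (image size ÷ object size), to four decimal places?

0.0587×

Thin lens: 1/f = 1/dₒ + 1/dᵢ → 1/dᵢ = 1/122 − 1/2200 = 0.0077422 mm⁻¹, so dᵢ ≈ 129.1627 mm.
Magnification m = dᵢ/dₒ = 129.1627/2200 ≈ 0.05871.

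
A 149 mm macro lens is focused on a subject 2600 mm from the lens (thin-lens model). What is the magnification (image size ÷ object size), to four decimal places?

0.0608×

Thin lens: 1/f = 1/dₒ + 1/dᵢ → 1/dᵢ = 1/149 − 1/2600 = 0.0063268 mm⁻¹, so dᵢ ≈ 158.0579 mm.
Magnification m = dᵢ/dₒ = 158.0579/2600 ≈ 0.06079.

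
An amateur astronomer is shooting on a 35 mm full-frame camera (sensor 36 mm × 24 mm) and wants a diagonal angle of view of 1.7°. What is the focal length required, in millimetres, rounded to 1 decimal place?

Sensor diagonal = √(36² + 24²) = √1872.0000 ≈ 43.2666 mm.
From α = 2·arctan(d/2f) we get f = d / (2·tan(α/2)).
With d = 43.2666 mm and α/2 = 0.85°, tan(α/2) ≈ 0.01484, so f ≈ 43.2666 / 0.02967 ≈ 1458.1250 mm.

1458.1 mm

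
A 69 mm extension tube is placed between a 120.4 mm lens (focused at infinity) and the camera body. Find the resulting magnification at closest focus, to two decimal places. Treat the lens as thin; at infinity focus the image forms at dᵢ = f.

0.57×

The tube moves the image plane from f to f + e, so dᵢ = 120.4 + 69 = 189.4 mm. Focus is achieved when 1/f = 1/dₒ + 1/dᵢ, giving dₒ = 1/(1/f − 1/(f+e)).
Magnification m = dᵢ/dₒ = (f+e)·(1/f − 1/(f+e)) = e/f = 69/120.4 ≈ 0.5731.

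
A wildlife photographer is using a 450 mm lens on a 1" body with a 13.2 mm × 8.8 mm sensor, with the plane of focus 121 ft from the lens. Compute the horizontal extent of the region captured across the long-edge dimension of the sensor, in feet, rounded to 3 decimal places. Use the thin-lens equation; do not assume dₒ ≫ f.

dₒ: 121 ft × 304.8 mm/ft = 36880.80 mm.
Similar triangles through the lens centre give W/dₒ = w/dᵢ; with 1/f = 1/dₒ + 1/dᵢ this gives W = w·(dₒ − f)/f.
W = 13.2 mm × (36880.8 − 450) / 450 = 13.2 × 80.9573 ≈ 1068.637 mm = 1068.637/304.8 ft = 3.50603 ft.

3.506 ft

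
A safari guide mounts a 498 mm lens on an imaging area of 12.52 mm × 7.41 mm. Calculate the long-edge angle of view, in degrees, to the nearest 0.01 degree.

Angle of view α = 2·arctan(w/2f) with w = 12.52 mm and f = 498 mm.
w/2f = 0.01257; arctan(0.01257) ≈ 0.7202°, so α ≈ 1.4404°.

1.44°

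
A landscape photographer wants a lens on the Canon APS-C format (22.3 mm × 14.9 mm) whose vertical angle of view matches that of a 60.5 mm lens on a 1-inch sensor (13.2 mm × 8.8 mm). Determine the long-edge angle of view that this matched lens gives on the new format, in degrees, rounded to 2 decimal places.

12.42°

Equal vertical AOV ⇒ f₂ = f₁ · 14.9/8.8 = 60.5 × 1.69318 ≈ 102.4375 mm.
Long-edge AOV on the new format = 2·arctan(22.3 / (2 × 102.4375)) = 2·arctan(0.10885) ≈ 12.4240°.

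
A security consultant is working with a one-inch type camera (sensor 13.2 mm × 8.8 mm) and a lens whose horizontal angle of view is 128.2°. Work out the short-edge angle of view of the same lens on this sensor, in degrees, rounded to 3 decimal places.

107.864°

From the horizontal AOV: f = 13.2 / (2·tan(64.1°)) = 13.2 / 4.11884 ≈ 3.2048 mm.
Short-edge AOV = 2·arctan(8.8 / (2 × 3.2048)) = 2·arctan(1.37295) ≈ 107.8637°.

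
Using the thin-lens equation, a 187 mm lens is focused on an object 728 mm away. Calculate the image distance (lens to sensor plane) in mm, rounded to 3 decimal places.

1/dᵢ = 1/f − 1/dₒ = 1/187 − 1/728 = 0.0039740 mm⁻¹.
dᵢ = 1/0.0039740 ≈ 251.6377 mm.

251.638 mm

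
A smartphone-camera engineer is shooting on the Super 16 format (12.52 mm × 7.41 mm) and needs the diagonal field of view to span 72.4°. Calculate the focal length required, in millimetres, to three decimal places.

9.939 mm

Sensor diagonal = √(12.52² + 7.41²) = √211.6585 ≈ 14.5485 mm.
From α = 2·arctan(d/2f) we get f = d / (2·tan(α/2)).
With d = 14.5485 mm and α/2 = 36.2°, tan(α/2) ≈ 0.73189, so f ≈ 14.5485 / 1.46378 ≈ 9.9390 mm.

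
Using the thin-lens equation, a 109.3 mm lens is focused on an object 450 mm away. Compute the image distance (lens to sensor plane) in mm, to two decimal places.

144.36 mm

1/dᵢ = 1/f − 1/dₒ = 1/109.3 − 1/450 = 0.0069269 mm⁻¹.
dᵢ = 1/0.0069269 ≈ 144.3645 mm.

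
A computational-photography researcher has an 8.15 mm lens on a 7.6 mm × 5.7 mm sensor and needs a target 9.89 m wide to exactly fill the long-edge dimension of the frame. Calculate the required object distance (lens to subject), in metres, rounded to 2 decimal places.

W: 9.89 m = 9890 mm.
Magnification m = w/W = dᵢ/dₒ; combined with 1/f = 1/dₒ + 1/dᵢ this gives dₒ = f·(1 + W/w).
dₒ = 8.15 mm × (1 + 9890/7.6) = 8.15 × 1302.3158 ≈ 10613.874 mm = 10.6139 m.

10.61 m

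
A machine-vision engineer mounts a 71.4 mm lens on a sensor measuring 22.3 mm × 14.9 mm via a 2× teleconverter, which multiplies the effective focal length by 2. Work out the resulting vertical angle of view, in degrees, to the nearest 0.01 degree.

5.97°

Effective focal length f = 71.4 × 2 = 142.8 mm.
α = 2·arctan(14.9 / (2 × 142.8)) = 2·arctan(0.05217) ≈ 5.9729°.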